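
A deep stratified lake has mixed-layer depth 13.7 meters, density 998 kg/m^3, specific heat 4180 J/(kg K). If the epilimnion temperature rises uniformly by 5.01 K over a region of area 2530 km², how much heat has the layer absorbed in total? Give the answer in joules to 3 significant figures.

7.24×10^17 J

Areal heat capacity C = ρ c_p D = 998 × 4180 × 13.7 = 5.72×10^7 J/(m²·K).
Heat per unit area: q = C ΔT = 5.72×10^7 × 5.01 = 2.86×10^8 J/m².
Total heat: Q = q × A = 2.86×10^8 × (2530 × 10⁶ m²) = 7.24×10^17 J.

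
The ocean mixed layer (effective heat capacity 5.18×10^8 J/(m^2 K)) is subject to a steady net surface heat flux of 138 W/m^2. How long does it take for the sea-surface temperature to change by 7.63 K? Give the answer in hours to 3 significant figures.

7960 hours

Areal heat capacity C = 5.18×10^8 J/(m^2 K) (given).
Time required: Δt = C ΔT / F = 5.18×10^8 × 7.63 / 138 = 2.86×10^7 s.
In hours: 2.86×10^7 s / (3600 s/hour) = 7960 hours.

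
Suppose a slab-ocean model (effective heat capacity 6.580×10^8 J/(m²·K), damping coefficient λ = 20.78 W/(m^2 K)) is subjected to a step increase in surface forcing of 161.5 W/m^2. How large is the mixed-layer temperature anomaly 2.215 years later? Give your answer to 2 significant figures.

6.9 K

Areal heat capacity C = 6.580×10^8 J/(m²·K) (given).
τ = C / λ = 6.58×10^8 / 20.78 = 3.17×10^7 s.
Equilibrium anomaly ΔT_eq = F / λ = 161.5 / 20.78 = 7.77 K.
t = 2.215 years = 6.99×10^7 s, so t/τ = 2.21.
ΔT(t) = ΔT_eq (1 − e^(−t/τ)) = 7.77 × (1 − e^−2.21) = 6.92 K.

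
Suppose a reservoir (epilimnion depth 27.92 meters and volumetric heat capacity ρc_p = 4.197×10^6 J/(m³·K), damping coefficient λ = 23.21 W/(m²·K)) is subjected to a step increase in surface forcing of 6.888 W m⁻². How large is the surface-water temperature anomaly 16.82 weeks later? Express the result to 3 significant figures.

Areal heat capacity C = ρc_p × D = 4.197×10^6 × 27.92 = 1.17×10^8 J/(m^2 K).
τ = C / λ = 1.17×10^8 / 23.21 = 5.05×10^6 s.
Equilibrium anomaly ΔT_eq = F / λ = 6.888 / 23.21 = 0.297 K.
t = 16.82 weeks = 1.02×10^7 s, so t/τ = 2.01.
ΔT(t) = ΔT_eq (1 − e^(−t/τ)) = 0.297 × (1 − e^−2.01) = 0.257 K.

0.257 K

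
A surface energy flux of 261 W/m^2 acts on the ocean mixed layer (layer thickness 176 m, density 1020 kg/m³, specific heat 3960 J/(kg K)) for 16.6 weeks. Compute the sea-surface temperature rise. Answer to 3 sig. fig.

Areal heat capacity C = ρ c_p D = 1020 × 3960 × 176 = 7.11×10^8 J/(m²·K).
Net heat input Q = F Δt = 261 × (16.6 weeks × 6.048×10^5 s/week) = 2.62×10^9 J/m².
ΔT = Q / C = 2.62×10^9 / 7.11×10^8 = 3.69 K.

3.69 K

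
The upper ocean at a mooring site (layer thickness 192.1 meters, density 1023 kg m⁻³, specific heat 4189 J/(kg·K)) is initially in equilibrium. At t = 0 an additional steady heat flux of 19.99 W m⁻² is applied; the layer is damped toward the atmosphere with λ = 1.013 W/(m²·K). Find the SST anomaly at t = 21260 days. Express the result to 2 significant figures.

18 K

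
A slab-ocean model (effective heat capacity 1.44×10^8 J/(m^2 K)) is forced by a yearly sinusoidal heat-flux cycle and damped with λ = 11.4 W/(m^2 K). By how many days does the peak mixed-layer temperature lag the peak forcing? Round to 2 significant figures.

69 days

Areal heat capacity C = 1.44×10^8 J/(m^2 K) (given).
ω = 2π / 3.15×10^7 s = 1.99×10^-7 s⁻¹.
Phase lag φ = arctan(Cω/λ) = arctan(28.7/11.4) = 1.19 rad.
Time lag = φ / ω = 1.19 / 1.99×10^-7 = 5.99×10^6 s = 69.3 days.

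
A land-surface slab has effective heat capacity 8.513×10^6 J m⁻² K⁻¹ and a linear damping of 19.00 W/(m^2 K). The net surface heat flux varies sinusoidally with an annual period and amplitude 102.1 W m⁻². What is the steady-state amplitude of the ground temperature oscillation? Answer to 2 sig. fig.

Areal heat capacity C = 8.513×10^6 J m⁻² K⁻¹ (given).
Angular frequency ω = 2π / T = 2π / 3.15×10^7 s = 1.99×10^-7 s⁻¹.
√((Cω)² + λ²) = √((1.70)² + 19.00²) = 19.1 W/(m²·K).
Amplitude A = F₀ / √((Cω)²+λ²) = 102.1 / 19.1 = 5.35 K.

5.4 K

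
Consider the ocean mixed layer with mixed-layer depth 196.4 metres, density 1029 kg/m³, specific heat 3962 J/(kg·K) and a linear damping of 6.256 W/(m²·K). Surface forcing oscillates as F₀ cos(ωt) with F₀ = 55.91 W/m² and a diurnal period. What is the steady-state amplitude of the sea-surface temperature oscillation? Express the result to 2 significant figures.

Areal heat capacity C = ρ c_p D = 1029 × 3962 × 196.4 = 8.01×10^8 J/(m²·K).
Angular frequency ω = 2π / T = 2π / 86400 s = 7.27×10^-5 s⁻¹.
√((Cω)² + λ²) = √((58200)² + 6.256²) = 58200 W/(m²·K).
Amplitude A = F₀ / √((Cω)²+λ²) = 55.91 / 58200 = 9.60×10^-4 K.

9.6×10^-4 K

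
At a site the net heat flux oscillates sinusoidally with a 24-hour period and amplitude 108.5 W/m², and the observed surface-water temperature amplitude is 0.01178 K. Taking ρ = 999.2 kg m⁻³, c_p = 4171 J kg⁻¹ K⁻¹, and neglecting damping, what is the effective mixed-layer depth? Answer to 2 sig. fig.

30 m

ω = 2π / 86400 s = 7.27×10^-5 s⁻¹.
Required C = F₀ / (A ω) = 108.5 / (0.01178 × 7.27×10^-5) = 1.27×10^8 J/(m²·K).
D = C / (ρ c_p) = 1.27×10^8 / (999.2 × 4171) = 30.4 m.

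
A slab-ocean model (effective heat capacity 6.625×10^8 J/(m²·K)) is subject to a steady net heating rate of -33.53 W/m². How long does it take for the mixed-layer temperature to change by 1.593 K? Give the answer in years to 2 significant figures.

Areal heat capacity C = 6.625×10^8 J/(m²·K) (given).
Time required: Δt = C ΔT / F = 6.62×10^8 × -1.593 / -33.53 = 3.15×10^7 s.
In years: 3.15×10^7 s / (3.156×10^7 s/year) = 0.997 years.

1.0 years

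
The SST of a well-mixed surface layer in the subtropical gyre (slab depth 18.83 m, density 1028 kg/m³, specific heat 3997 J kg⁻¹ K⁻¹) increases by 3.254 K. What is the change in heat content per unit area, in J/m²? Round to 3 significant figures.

Areal heat capacity C = ρ c_p D = 1028 × 3997 × 18.83 = 7.74×10^7 J/(m²·K).
ΔQ = C ΔT = 7.74×10^7 × 3.254 = 2.52×10^8 J/m².

2.52×10^8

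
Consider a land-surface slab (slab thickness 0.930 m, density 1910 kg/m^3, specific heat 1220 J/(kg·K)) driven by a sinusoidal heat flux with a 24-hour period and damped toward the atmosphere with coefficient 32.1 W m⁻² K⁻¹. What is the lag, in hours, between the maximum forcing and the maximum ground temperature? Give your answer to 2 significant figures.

Areal heat capacity C = ρ c_p D = 1910 × 1220 × 0.930 = 2.17×10^6 J/(m²·K).
ω = 2π / 86400 s = 7.27×10^-5 s⁻¹.
Phase lag φ = arctan(Cω/λ) = arctan(158/32.1) = 1.37 rad.
Time lag = φ / ω = 1.37 / 7.27×10^-5 = 18800 s = 5.23 hours.

5.2 hours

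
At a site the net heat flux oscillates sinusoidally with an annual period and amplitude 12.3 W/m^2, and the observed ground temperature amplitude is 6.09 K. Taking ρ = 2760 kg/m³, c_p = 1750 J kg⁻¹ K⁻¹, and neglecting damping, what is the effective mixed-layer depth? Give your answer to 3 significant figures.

ω = 2π / 3.15×10^7 s = 1.99×10^-7 s⁻¹.
Required C = F₀ / (A ω) = 12.3 / (6.09 × 1.99×10^-7) = 1.01×10^7 J/(m²·K).
D = C / (ρ c_p) = 1.01×10^7 / (2760 × 1750) = 2.10 m.

2.10 m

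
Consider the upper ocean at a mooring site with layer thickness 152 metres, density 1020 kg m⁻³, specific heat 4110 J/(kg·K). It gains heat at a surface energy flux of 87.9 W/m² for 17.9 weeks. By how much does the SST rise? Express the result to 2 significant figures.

1.5 K

Areal heat capacity C = ρ c_p D = 1020 × 4110 × 152 = 6.37×10^8 J/(m²·K).
Net heat input Q = F Δt = 87.9 × (17.9 weeks × 6.048×10^5 s/week) = 9.52×10^8 J/m².
ΔT = Q / C = 9.52×10^8 / 6.37×10^8 = 1.49 K.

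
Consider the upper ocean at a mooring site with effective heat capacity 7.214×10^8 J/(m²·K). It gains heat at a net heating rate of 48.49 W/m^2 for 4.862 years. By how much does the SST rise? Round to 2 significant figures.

Areal heat capacity C = 7.214×10^8 J/(m²·K) (given).
Net heat input Q = F Δt = 48.49 × (4.862 years × 3.156×10^7 s/year) = 7.44×10^9 J/m².
ΔT = Q / C = 7.44×10^9 / 7.21×10^8 = 10.3 K.

10 K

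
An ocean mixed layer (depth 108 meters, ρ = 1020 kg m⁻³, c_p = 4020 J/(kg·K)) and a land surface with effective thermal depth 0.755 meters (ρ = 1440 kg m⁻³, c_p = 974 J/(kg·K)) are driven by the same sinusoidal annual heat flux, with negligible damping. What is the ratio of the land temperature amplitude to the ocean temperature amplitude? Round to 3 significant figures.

418

C_ocean = 1020 × 4020 × 108 = 4.43×10^8 J/(m²·K).
C_land = 1440 × 974 × 0.755 = 1.06×10^6 J/(m²·K).
Undamped amplitude ∝ 1/C, so A_land/A_ocean = C_ocean/C_land = 418.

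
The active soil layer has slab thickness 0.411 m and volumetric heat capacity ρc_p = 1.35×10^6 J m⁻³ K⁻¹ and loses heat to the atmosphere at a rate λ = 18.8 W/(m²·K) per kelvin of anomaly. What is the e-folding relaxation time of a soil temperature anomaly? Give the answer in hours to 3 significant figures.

8.20 hours

Areal heat capacity C = ρc_p × D = 1.35×10^6 × 0.411 = 5.55×10^5 J m⁻² K⁻¹.
Relaxation time τ = C / λ = 5.55×10^5 / 18.8 = 29500 s.
In hours: 29500 s / (3600 s/hour) = 8.20 hours.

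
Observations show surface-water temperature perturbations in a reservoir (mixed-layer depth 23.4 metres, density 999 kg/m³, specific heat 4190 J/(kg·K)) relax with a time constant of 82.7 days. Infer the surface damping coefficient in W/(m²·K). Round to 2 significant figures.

Areal heat capacity C = ρ c_p D = 999 × 4190 × 23.4 = 9.79×10^7 J/(m^2 K).
τ = 82.7 days = 7.15×10^6 s.
λ = C / τ = 9.79×10^7 / 7.15×10^6 = 13.7 W/(m²·K).

14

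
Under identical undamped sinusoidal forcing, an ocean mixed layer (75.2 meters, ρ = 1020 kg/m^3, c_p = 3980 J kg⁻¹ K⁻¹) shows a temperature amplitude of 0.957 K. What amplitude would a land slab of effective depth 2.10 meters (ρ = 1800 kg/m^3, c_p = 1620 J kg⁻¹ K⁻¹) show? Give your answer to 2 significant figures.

C_ocean = 3.05×10^8 J/(m²·K); C_land = 6.12×10^6 J/(m²·K).
A ∝ 1/C ⇒ A_land = A_ocean × C_ocean/C_land = 0.957 × 49.9 = 47.7 K.

48 K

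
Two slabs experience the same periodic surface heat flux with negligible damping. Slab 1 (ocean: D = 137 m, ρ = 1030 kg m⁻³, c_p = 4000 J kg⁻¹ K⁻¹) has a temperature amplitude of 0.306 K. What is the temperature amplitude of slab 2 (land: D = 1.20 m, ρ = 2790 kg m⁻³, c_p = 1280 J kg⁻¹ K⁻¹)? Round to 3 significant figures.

40.3 K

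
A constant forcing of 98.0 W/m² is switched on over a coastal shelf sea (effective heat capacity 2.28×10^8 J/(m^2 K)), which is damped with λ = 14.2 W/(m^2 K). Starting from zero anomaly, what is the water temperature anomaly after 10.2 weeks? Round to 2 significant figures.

Areal heat capacity C = 2.28×10^8 J/(m^2 K) (given).
τ = C / λ = 2.28×10^8 / 14.2 = 1.61×10^7 s.
Equilibrium anomaly ΔT_eq = F / λ = 98.0 / 14.2 = 6.90 K.
t = 10.2 weeks = 6.17×10^6 s, so t/τ = 0.384.
ΔT(t) = ΔT_eq (1 − e^(−t/τ)) = 6.90 × (1 − e^−0.384) = 2.20 K.

2.2 K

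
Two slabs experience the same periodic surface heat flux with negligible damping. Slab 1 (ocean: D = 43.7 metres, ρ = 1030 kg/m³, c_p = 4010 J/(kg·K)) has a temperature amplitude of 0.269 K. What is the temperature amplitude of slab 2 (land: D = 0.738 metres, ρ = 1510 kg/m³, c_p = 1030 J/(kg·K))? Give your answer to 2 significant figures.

C_ocean = 1.80×10^8 J/(m²·K); C_land = 1.15×10^6 J/(m²·K).
A ∝ 1/C ⇒ A_land = A_ocean × C_ocean/C_land = 0.269 × 157 = 42.3 K.

42 K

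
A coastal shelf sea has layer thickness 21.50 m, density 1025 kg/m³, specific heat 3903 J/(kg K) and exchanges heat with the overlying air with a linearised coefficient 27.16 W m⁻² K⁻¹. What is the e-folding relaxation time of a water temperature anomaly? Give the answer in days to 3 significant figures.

Areal heat capacity C = ρ c_p D = 1025 × 3903 × 21.50 = 8.60×10^7 J/(m²·K).
Relaxation time τ = C / λ = 8.60×10^7 / 27.16 = 3.17×10^6 s.
In days: 3.17×10^6 s / (86400 s/day) = 36.7 days.

36.7 days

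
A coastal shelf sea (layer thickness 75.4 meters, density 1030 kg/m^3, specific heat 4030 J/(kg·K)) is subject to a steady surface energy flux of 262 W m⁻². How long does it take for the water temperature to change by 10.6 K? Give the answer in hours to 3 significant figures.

Areal heat capacity C = ρ c_p D = 1030 × 4030 × 75.4 = 3.13×10^8 J/(m^2 K).
Time required: Δt = C ΔT / F = 3.13×10^8 × 10.6 / 262 = 1.27×10^7 s.
In hours: 1.27×10^7 s / (3600 s/hour) = 3520 hours.

3520 hours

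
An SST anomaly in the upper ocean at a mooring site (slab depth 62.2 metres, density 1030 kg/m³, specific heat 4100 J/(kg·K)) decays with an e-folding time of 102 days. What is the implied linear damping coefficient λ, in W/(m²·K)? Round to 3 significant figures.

Areal heat capacity C = ρ c_p D = 1030 × 4100 × 62.2 = 2.63×10^8 J/(m^2 K).
τ = 102 days = 8.81×10^6 s.
λ = C / τ = 2.63×10^8 / 8.81×10^6 = 29.8 W/(m²·K).

29.8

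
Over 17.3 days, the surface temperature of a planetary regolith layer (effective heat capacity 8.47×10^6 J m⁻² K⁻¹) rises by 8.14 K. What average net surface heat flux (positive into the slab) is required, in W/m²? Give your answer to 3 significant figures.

Areal heat capacity C = 8.47×10^6 J m⁻² K⁻¹ (given).
Required heat per unit area: Q = C ΔT = 8.47×10^6 × 8.14 = 6.89×10^7 J/m².
Flux F = Q / Δt = 6.89×10^7 / 1.49×10^6 s = 46.1 W/m².

46.1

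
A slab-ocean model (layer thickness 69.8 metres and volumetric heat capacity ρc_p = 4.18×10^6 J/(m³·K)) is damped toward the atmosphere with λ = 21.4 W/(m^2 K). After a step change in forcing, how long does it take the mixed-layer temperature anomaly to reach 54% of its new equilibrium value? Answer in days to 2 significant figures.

120 days

Areal heat capacity C = ρc_p × D = 4.18×10^6 × 69.8 = 2.92×10^8 J/(m^2 K).
τ = C / λ = 2.92×10^8 / 21.4 = 1.36×10^7 s.
Fraction reached: 1 − e^(−t/τ) = 0.54 ⇒ t = −τ ln(1 − 0.54) = τ × 0.777.
t = 1.06×10^7 s = 123 days.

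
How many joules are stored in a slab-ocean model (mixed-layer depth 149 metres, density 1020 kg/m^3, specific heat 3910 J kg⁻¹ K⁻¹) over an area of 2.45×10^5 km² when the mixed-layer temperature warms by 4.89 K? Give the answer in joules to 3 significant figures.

7.12×10^20 J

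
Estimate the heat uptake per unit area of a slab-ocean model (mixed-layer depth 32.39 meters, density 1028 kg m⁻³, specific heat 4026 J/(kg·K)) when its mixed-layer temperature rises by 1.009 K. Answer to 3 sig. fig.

1.35×10^8

Areal heat capacity C = ρ c_p D = 1028 × 4026 × 32.39 = 1.34×10^8 J/(m^2 K).
ΔQ = C ΔT = 1.34×10^8 × 1.009 = 1.35×10^8 J/m².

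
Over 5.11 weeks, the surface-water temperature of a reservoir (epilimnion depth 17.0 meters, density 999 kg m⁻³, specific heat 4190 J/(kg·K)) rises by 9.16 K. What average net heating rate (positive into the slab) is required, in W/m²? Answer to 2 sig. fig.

Areal heat capacity C = ρ c_p D = 999 × 4190 × 17.0 = 7.12×10^7 J/(m²·K).
Required heat per unit area: Q = C ΔT = 7.12×10^7 × 9.16 = 6.52×10^8 J/m².
Flux F = Q / Δt = 6.52×10^8 / 3.09×10^6 s = 211 W/m².

210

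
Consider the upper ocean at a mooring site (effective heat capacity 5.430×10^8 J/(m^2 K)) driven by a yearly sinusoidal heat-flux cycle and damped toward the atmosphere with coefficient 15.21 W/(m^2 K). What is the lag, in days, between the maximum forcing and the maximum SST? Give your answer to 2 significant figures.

Areal heat capacity C = 5.430×10^8 J/(m^2 K) (given).
ω = 2π / 3.15×10^7 s = 1.99×10^-7 s⁻¹.
Phase lag φ = arctan(Cω/λ) = arctan(108/15.21) = 1.43 rad.
Time lag = φ / ω = 1.43 / 1.99×10^-7 = 7.18×10^6 s = 83.1 days.

83 days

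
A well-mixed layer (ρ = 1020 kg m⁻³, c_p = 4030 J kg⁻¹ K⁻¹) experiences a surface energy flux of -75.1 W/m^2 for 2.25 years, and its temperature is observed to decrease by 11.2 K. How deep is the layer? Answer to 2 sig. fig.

120 m

Heat input Q = F Δt = -75.1 × 7.10×10^7 s = -5.33×10^9 J/m².
Required areal heat capacity C = Q / ΔT = 4.76×10^8 J/(m²·K).
Depth D = C / (ρ c_p) = 4.76×10^8 / (1020 × 4030) = 116 m.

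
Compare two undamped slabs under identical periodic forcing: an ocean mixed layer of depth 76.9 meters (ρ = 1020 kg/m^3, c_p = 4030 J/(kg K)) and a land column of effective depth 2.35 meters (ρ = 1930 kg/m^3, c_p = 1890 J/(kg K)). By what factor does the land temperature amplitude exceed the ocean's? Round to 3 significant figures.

36.9

C_ocean = 1020 × 4030 × 76.9 = 3.16×10^8 J/(m²·K).
C_land = 1930 × 1890 × 2.35 = 8.57×10^6 J/(m²·K).
Undamped amplitude ∝ 1/C, so A_land/A_ocean = C_ocean/C_land = 36.9.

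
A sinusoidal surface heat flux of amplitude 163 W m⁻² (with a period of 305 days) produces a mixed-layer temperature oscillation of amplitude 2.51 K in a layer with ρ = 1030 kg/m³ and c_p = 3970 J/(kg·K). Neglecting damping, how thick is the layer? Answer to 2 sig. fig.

67 m

ω = 2π / 2.64×10^7 s = 2.38×10^-7 s⁻¹.
Required C = F₀ / (A ω) = 163 / (2.51 × 2.38×10^-7) = 2.72×10^8 J/(m²·K).
D = C / (ρ c_p) = 2.72×10^8 / (1030 × 3970) = 66.6 m.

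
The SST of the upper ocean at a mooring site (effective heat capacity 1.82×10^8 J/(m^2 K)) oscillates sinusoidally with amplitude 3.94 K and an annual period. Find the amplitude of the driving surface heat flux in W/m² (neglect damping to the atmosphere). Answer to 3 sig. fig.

Areal heat capacity C = 1.82×10^8 J/(m^2 K) (given).
ω = 2π / 3.15×10^7 s = 1.99×10^-7 s⁻¹.
Cω = 1.82×10^8 × 1.99×10^-7 = 36.3 W/(m²·K).
F₀ = A × Cω = 3.94 × 36.3 = 143 W/m².

143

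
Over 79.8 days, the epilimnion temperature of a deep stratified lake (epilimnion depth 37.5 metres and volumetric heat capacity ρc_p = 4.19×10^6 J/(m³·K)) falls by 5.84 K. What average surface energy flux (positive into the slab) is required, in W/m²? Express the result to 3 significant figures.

-133

Areal heat capacity C = ρc_p × D = 4.19×10^6 × 37.5 = 1.57×10^8 J/(m²·K).
Required heat per unit area: Q = C ΔT = 1.57×10^8 × -5.84 = -9.18×10^8 J/m².
Flux F = Q / Δt = -9.18×10^8 / 6.89×10^6 s = -133 W/m².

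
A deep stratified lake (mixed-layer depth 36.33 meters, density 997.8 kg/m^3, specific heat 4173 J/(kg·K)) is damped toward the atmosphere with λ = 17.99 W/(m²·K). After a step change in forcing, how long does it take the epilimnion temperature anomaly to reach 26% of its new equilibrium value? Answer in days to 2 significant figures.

29 days

Areal heat capacity C = ρ c_p D = 997.8 × 4173 × 36.33 = 1.51×10^8 J/(m^2 K).
τ = C / λ = 1.51×10^8 / 17.99 = 8.41×10^6 s.
Fraction reached: 1 − e^(−t/τ) = 0.26 ⇒ t = −τ ln(1 − 0.26) = τ × 0.301.
t = 2.53×10^6 s = 29.3 days.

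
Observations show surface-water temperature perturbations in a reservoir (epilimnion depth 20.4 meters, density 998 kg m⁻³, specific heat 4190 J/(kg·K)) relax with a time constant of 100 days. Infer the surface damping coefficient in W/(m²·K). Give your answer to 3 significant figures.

9.87

Areal heat capacity C = ρ c_p D = 998 × 4190 × 20.4 = 8.53×10^7 J/(m^2 K).
τ = 100 days = 8.64×10^6 s.
λ = C / τ = 8.53×10^7 / 8.64×10^6 = 9.87 W/(m²·K).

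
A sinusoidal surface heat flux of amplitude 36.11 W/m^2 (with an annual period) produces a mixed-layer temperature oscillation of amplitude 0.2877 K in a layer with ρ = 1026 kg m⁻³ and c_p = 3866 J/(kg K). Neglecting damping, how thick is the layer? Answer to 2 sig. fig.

160 m

ω = 2π / 3.15×10^7 s = 1.99×10^-7 s⁻¹.
Required C = F₀ / (A ω) = 36.11 / (0.2877 × 1.99×10^-7) = 6.30×10^8 J/(m²·K).
D = C / (ρ c_p) = 6.30×10^8 / (1026 × 3866) = 159 m.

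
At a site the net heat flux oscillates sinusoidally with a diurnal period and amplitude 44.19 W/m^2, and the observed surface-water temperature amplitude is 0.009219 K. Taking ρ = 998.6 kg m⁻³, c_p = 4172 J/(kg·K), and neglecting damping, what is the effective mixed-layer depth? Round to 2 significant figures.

ω = 2π / 86400 s = 7.27×10^-5 s⁻¹.
Required C = F₀ / (A ω) = 44.19 / (0.009219 × 7.27×10^-5) = 6.59×10^7 J/(m²·K).
D = C / (ρ c_p) = 6.59×10^7 / (998.6 × 4172) = 15.8 m.

16 m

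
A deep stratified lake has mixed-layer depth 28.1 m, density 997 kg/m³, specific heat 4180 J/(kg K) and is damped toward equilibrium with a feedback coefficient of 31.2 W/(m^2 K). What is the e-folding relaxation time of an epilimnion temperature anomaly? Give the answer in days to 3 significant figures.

Areal heat capacity C = ρ c_p D = 997 × 4180 × 28.1 = 1.17×10^8 J/(m²·K).
Relaxation time τ = C / λ = 1.17×10^8 / 31.2 = 3.75×10^6 s.
In days: 3.75×10^6 s / (86400 s/day) = 43.4 days.

43.4 days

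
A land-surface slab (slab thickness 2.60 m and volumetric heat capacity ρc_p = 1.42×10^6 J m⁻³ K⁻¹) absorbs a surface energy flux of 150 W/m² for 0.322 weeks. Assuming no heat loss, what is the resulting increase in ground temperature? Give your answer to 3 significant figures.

7.91 K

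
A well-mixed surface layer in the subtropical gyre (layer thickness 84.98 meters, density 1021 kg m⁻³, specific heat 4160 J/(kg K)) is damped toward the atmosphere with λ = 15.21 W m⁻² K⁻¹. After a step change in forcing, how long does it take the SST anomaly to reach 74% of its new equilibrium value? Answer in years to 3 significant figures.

Areal heat capacity C = ρ c_p D = 1021 × 4160 × 84.98 = 3.61×10^8 J/(m^2 K).
τ = C / λ = 3.61×10^8 / 15.21 = 2.37×10^7 s.
Fraction reached: 1 − e^(−t/τ) = 0.74 ⇒ t = −τ ln(1 − 0.74) = τ × 1.35.
t = 3.20×10^7 s = 1.01 years.

1.01 years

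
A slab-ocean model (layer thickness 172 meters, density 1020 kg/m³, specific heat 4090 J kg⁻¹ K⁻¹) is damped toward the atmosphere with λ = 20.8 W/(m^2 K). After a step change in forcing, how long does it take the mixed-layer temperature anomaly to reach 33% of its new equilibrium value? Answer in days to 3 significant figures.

160 days

Areal heat capacity C = ρ c_p D = 1020 × 4090 × 172 = 7.18×10^8 J/(m²·K).
τ = C / λ = 7.18×10^8 / 20.8 = 3.45×10^7 s.
Fraction reached: 1 − e^(−t/τ) = 0.33 ⇒ t = −τ ln(1 − 0.33) = τ × 0.400.
t = 1.38×10^7 s = 160 days.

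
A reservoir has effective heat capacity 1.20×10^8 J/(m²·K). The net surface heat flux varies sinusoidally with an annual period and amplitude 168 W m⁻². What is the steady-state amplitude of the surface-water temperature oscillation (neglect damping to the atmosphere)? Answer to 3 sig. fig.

7.03 K

Areal heat capacity C = 1.20×10^8 J/(m²·K) (given).
Angular frequency ω = 2π / T = 2π / 3.15×10^7 s = 1.99×10^-7 s⁻¹.
Cω = 1.20×10^8 × 1.99×10^-7 = 23.9 W/(m²·K).
Amplitude A = F₀ / (Cω) = 168 / 23.9 = 7.03 K.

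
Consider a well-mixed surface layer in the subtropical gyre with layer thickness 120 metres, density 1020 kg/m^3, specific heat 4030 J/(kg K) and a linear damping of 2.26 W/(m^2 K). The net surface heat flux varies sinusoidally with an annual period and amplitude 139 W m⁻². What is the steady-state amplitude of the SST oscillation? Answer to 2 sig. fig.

1.4 K

Areal heat capacity C = ρ c_p D = 1020 × 4030 × 120 = 4.93×10^8 J/(m^2 K).
Angular frequency ω = 2π / T = 2π / 3.15×10^7 s = 1.99×10^-7 s⁻¹.
√((Cω)² + λ²) = √((98.3)² + 2.26²) = 98.3 W/(m²·K).
Amplitude A = F₀ / √((Cω)²+λ²) = 139 / 98.3 = 1.41 K.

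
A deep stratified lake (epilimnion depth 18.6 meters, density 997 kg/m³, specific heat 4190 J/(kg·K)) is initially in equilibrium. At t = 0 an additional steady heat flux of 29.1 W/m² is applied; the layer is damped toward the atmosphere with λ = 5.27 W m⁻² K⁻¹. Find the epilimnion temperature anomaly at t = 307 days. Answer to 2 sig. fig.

Areal heat capacity C = ρ c_p D = 997 × 4190 × 18.6 = 7.77×10^7 J m⁻² K⁻¹.
τ = C / λ = 7.77×10^7 / 5.27 = 1.47×10^7 s.
Equilibrium anomaly ΔT_eq = F / λ = 29.1 / 5.27 = 5.52 K.
t = 307 days = 2.65×10^7 s, so t/τ = 1.80.
ΔT(t) = ΔT_eq (1 − e^(−t/τ)) = 5.52 × (1 − e^−1.80) = 4.61 K.

4.6 K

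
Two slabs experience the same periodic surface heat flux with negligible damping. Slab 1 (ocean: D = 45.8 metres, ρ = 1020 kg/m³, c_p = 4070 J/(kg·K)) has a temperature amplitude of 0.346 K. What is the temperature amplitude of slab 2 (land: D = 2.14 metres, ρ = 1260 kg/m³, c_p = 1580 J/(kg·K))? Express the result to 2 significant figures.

C_ocean = 1.90×10^8 J/(m²·K); C_land = 4.26×10^6 J/(m²·K).
A ∝ 1/C ⇒ A_land = A_ocean × C_ocean/C_land = 0.346 × 44.6 = 15.4 K.

15 K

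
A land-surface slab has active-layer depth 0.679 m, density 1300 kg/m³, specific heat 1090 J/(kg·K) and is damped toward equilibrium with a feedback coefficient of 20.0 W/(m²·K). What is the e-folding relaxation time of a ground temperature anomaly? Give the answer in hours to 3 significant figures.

13.4 hours

Areal heat capacity C = ρ c_p D = 1300 × 1090 × 0.679 = 9.62×10^5 J m⁻² K⁻¹.
Relaxation time τ = C / λ = 9.62×10^5 / 20.0 = 48100 s.
In hours: 48100 s / (3600 s/hour) = 13.4 hours.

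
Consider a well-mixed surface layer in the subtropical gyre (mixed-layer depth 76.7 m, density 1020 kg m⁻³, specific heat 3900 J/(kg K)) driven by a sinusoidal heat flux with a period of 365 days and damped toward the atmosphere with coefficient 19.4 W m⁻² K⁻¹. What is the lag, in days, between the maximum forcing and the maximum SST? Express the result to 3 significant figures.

73.3 days

Areal heat capacity C = ρ c_p D = 1020 × 3900 × 76.7 = 3.05×10^8 J m⁻² K⁻¹.
ω = 2π / 3.15×10^7 s = 1.99×10^-7 s⁻¹.
Phase lag φ = arctan(Cω/λ) = arctan(60.8/19.4) = 1.26 rad.
Time lag = φ / ω = 1.26 / 1.99×10^-7 = 6.33×10^6 s = 73.3 days.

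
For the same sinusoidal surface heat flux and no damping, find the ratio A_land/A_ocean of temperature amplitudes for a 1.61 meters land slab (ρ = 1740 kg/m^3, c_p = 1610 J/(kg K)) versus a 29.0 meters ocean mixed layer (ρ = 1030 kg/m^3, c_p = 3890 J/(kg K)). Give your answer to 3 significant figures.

C_ocean = 1030 × 3890 × 29.0 = 1.16×10^8 J/(m²·K).
C_land = 1740 × 1610 × 1.61 = 4.51×10^6 J/(m²·K).
Undamped amplitude ∝ 1/C, so A_land/A_ocean = C_ocean/C_land = 25.8.

25.8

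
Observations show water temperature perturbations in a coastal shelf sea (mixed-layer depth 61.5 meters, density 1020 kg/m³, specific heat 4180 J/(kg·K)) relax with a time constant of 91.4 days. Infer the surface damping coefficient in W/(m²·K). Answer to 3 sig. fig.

Areal heat capacity C = ρ c_p D = 1020 × 4180 × 61.5 = 2.62×10^8 J/(m^2 K).
τ = 91.4 days = 7.90×10^6 s.
λ = C / τ = 2.62×10^8 / 7.90×10^6 = 33.2 W/(m²·K).

33.2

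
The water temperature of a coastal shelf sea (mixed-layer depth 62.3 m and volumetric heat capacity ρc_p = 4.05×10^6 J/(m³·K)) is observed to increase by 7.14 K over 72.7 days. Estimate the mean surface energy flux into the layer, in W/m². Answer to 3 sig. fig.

287

Areal heat capacity C = ρc_p × D = 4.05×10^6 × 62.3 = 2.52×10^8 J/(m^2 K).
Required heat per unit area: Q = C ΔT = 2.52×10^8 × 7.14 = 1.80×10^9 J/m².
Flux F = Q / Δt = 1.80×10^9 / 6.28×10^6 s = 287 W/m².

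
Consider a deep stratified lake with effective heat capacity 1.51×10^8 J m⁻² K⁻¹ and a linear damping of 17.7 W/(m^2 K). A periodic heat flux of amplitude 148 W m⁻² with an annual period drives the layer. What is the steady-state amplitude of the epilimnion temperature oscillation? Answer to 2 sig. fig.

4.2 K

Areal heat capacity C = 1.51×10^8 J m⁻² K⁻¹ (given).
Angular frequency ω = 2π / T = 2π / 3.15×10^7 s = 1.99×10^-7 s⁻¹.
√((Cω)² + λ²) = √((30.1)² + 17.7²) = 34.9 W/(m²·K).
Amplitude A = F₀ / √((Cω)²+λ²) = 148 / 34.9 = 4.24 K.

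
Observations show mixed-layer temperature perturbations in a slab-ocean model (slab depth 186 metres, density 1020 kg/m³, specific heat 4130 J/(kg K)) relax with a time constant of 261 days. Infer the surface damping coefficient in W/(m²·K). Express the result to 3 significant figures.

Areal heat capacity C = ρ c_p D = 1020 × 4130 × 186 = 7.84×10^8 J/(m²·K).
τ = 261 days = 2.26×10^7 s.
λ = C / τ = 7.84×10^8 / 2.26×10^7 = 34.7 W/(m²·K).

34.7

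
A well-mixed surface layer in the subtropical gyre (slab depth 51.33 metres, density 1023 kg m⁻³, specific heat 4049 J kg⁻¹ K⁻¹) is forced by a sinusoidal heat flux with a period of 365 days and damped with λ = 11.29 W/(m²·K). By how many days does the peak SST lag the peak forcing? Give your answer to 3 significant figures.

76.1 days

Areal heat capacity C = ρ c_p D = 1023 × 4049 × 51.33 = 2.13×10^8 J m⁻² K⁻¹.
ω = 2π / 3.15×10^7 s = 1.99×10^-7 s⁻¹.
Phase lag φ = arctan(Cω/λ) = arctan(42.4/11.29) = 1.31 rad.
Time lag = φ / ω = 1.31 / 1.99×10^-7 = 6.58×10^6 s = 76.1 days.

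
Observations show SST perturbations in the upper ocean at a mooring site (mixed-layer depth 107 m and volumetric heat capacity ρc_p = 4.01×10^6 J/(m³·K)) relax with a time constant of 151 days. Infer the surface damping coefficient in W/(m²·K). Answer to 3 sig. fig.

Areal heat capacity C = ρc_p × D = 4.01×10^6 × 107 = 4.29×10^8 J m⁻² K⁻¹.
τ = 151 days = 1.30×10^7 s.
λ = C / τ = 4.29×10^8 / 1.30×10^7 = 32.9 W/(m²·K).

32.9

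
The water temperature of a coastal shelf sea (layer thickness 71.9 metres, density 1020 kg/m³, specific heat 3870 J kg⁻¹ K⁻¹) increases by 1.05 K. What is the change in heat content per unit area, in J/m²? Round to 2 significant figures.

3.0×10^8

Areal heat capacity C = ρ c_p D = 1020 × 3870 × 71.9 = 2.84×10^8 J/(m^2 K).
ΔQ = C ΔT = 2.84×10^8 × 1.05 = 2.98×10^8 J/m².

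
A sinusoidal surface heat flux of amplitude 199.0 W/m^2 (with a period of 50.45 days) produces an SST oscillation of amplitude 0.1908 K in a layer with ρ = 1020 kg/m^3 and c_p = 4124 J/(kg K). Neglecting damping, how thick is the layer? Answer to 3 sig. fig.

172 m

ω = 2π / 4.36×10^6 s = 1.44×10^-6 s⁻¹.
Required C = F₀ / (A ω) = 199.0 / (0.1908 × 1.44×10^-6) = 7.24×10^8 J/(m²·K).
D = C / (ρ c_p) = 7.24×10^8 / (1020 × 4124) = 172 m.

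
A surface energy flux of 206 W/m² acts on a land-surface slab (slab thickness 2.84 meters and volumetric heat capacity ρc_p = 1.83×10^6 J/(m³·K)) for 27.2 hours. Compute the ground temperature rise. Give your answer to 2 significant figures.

Areal heat capacity C = ρc_p × D = 1.83×10^6 × 2.84 = 5.20×10^6 J/(m^2 K).
Net heat input Q = F Δt = 206 × (27.2 hours × 3600 s/hour) = 2.02×10^7 J/m².
ΔT = Q / C = 2.02×10^7 / 5.20×10^6 = 3.88 K.

3.9 K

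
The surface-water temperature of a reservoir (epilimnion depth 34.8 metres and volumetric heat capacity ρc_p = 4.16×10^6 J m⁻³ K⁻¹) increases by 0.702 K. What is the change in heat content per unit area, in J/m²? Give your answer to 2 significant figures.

1.0×10^8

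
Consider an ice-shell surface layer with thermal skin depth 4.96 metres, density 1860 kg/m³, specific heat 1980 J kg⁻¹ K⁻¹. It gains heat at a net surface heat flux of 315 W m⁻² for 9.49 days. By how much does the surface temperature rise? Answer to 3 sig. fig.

Areal heat capacity C = ρ c_p D = 1860 × 1980 × 4.96 = 1.83×10^7 J/(m^2 K).
Net heat input Q = F Δt = 315 × (9.49 days × 86400 s/day) = 2.58×10^8 J/m².
ΔT = Q / C = 2.58×10^8 / 1.83×10^7 = 14.1 K.

14.1 K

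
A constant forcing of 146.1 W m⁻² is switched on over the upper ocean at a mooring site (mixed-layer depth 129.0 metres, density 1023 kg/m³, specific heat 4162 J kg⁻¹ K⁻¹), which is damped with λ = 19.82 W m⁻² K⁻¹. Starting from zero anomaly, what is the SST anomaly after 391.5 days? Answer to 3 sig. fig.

5.20 K

Areal heat capacity C = ρ c_p D = 1023 × 4162 × 129.0 = 5.49×10^8 J/(m²·K).
τ = C / λ = 5.49×10^8 / 19.82 = 2.77×10^7 s.
Equilibrium anomaly ΔT_eq = F / λ = 146.1 / 19.82 = 7.37 K.
t = 391.5 days = 3.38×10^7 s, so t/τ = 1.22.
ΔT(t) = ΔT_eq (1 − e^(−t/τ)) = 7.37 × (1 − e^−1.22) = 5.20 K.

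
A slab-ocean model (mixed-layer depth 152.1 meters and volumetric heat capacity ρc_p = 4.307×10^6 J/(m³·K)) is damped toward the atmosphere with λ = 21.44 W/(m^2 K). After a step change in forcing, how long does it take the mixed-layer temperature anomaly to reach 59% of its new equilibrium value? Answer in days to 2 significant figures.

Areal heat capacity C = ρc_p × D = 4.307×10^6 × 152.1 = 6.55×10^8 J/(m^2 K).
τ = C / λ = 6.55×10^8 / 21.44 = 3.06×10^7 s.
Fraction reached: 1 − e^(−t/τ) = 0.59 ⇒ t = −τ ln(1 − 0.59) = τ × 0.892.
t = 2.72×10^7 s = 315 days.

320 days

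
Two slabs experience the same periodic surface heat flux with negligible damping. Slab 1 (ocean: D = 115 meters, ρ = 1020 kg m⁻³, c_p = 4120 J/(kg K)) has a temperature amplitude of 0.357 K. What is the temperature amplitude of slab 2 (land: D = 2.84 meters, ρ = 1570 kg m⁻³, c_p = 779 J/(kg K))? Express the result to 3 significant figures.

49.7 K

C_ocean = 4.83×10^8 J/(m²·K); C_land = 3.47×10^6 J/(m²·K).
A ∝ 1/C ⇒ A_land = A_ocean × C_ocean/C_land = 0.357 × 139 = 49.7 K.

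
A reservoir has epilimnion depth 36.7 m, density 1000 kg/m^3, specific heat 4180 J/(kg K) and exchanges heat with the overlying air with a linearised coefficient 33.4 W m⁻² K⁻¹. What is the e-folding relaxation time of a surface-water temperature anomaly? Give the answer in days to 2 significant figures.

53 days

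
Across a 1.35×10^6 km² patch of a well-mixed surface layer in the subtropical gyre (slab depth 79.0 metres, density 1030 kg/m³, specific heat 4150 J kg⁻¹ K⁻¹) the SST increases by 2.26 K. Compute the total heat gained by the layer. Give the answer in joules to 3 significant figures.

1.03×10^21 J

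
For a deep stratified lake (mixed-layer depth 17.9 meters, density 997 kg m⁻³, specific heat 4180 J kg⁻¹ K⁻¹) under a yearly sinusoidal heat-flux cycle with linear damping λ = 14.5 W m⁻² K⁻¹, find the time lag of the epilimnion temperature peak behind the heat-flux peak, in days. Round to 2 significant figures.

Areal heat capacity C = ρ c_p D = 997 × 4180 × 17.9 = 7.46×10^7 J/(m²·K).
ω = 2π / 3.15×10^7 s = 1.99×10^-7 s⁻¹.
Phase lag φ = arctan(Cω/λ) = arctan(14.9/14.5) = 0.798 rad.
Time lag = φ / ω = 0.798 / 1.99×10^-7 = 4.00×10^6 s = 46.3 days.

46 days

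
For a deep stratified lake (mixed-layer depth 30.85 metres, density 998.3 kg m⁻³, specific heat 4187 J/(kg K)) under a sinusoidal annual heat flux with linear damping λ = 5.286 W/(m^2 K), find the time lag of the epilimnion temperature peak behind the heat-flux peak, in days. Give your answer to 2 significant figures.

79 days

Areal heat capacity C = ρ c_p D = 998.3 × 4187 × 30.85 = 1.29×10^8 J/(m²·K).
ω = 2π / 3.15×10^7 s = 1.99×10^-7 s⁻¹.
Phase lag φ = arctan(Cω/λ) = arctan(25.7/5.286) = 1.37 rad.
Time lag = φ / ω = 1.37 / 1.99×10^-7 = 6.87×10^6 s = 79.5 days.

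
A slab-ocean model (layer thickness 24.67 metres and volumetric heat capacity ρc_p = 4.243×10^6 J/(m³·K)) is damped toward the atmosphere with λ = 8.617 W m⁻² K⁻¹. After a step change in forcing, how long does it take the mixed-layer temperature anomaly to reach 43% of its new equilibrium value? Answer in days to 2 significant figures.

79 days

Areal heat capacity C = ρc_p × D = 4.243×10^6 × 24.67 = 1.05×10^8 J/(m²·K).
τ = C / λ = 1.05×10^8 / 8.617 = 1.21×10^7 s.
Fraction reached: 1 − e^(−t/τ) = 0.43 ⇒ t = −τ ln(1 − 0.43) = τ × 0.562.
t = 6.83×10^6 s = 79.0 days.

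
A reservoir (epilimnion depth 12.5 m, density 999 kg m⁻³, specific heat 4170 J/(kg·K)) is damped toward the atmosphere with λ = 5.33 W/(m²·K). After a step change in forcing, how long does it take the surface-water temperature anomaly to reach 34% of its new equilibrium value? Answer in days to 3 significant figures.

47.0 days

Areal heat capacity C = ρ c_p D = 999 × 4170 × 12.5 = 5.21×10^7 J/(m^2 K).
τ = C / λ = 5.21×10^7 / 5.33 = 9.77×10^6 s.
Fraction reached: 1 − e^(−t/τ) = 0.34 ⇒ t = −τ ln(1 − 0.34) = τ × 0.416.
t = 4.06×10^6 s = 47.0 days.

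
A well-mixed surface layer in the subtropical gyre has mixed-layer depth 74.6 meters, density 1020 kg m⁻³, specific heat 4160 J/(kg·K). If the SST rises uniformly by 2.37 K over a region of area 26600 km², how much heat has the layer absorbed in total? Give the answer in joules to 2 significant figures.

2.0×10^19 J

Areal heat capacity C = ρ c_p D = 1020 × 4160 × 74.6 = 3.17×10^8 J m⁻² K⁻¹.
Heat per unit area: q = C ΔT = 3.17×10^8 × 2.37 = 7.50×10^8 J/m².
Total heat: Q = q × A = 7.50×10^8 × (26600 × 10⁶ m²) = 2.00×10^19 J.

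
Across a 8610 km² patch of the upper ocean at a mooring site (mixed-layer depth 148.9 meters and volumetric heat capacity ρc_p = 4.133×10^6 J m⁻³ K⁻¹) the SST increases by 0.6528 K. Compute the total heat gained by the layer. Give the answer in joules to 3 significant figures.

3.46×10^18 J

Areal heat capacity C = ρc_p × D = 4.133×10^6 × 148.9 = 6.15×10^8 J/(m²·K).
Heat per unit area: q = C ΔT = 6.15×10^8 × 0.6528 = 4.02×10^8 J/m².
Total heat: Q = q × A = 4.02×10^8 × (8610 × 10⁶ m²) = 3.46×10^18 J.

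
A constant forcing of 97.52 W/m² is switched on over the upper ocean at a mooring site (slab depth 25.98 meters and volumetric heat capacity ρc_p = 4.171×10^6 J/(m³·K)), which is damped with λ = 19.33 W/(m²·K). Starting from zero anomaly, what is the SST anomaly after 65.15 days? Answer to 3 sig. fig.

3.20 K

Areal heat capacity C = ρc_p × D = 4.171×10^6 × 25.98 = 1.08×10^8 J/(m^2 K).
τ = C / λ = 1.08×10^8 / 19.33 = 5.61×10^6 s.
Equilibrium anomaly ΔT_eq = F / λ = 97.52 / 19.33 = 5.05 K.
t = 65.15 days = 5.63×10^6 s, so t/τ = 1.00.
ΔT(t) = ΔT_eq (1 − e^(−t/τ)) = 5.05 × (1 − e^−1.00) = 3.20 K.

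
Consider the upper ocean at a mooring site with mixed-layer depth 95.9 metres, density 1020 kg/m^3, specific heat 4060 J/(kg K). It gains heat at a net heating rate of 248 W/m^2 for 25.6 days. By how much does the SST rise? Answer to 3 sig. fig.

1.38 K

Areal heat capacity C = ρ c_p D = 1020 × 4060 × 95.9 = 3.97×10^8 J m⁻² K⁻¹.
Net heat input Q = F Δt = 248 × (25.6 days × 86400 s/day) = 5.49×10^8 J/m².
ΔT = Q / C = 5.49×10^8 / 3.97×10^8 = 1.38 K.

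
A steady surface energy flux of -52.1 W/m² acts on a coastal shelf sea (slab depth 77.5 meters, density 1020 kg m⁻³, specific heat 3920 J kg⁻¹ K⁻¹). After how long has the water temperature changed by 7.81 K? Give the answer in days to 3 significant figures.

Areal heat capacity C = ρ c_p D = 1020 × 3920 × 77.5 = 3.10×10^8 J/(m^2 K).
Time required: Δt = C ΔT / F = 3.10×10^8 × -7.81 / -52.1 = 4.65×10^7 s.
In days: 4.65×10^7 s / (86400 s/day) = 538 days.

538 days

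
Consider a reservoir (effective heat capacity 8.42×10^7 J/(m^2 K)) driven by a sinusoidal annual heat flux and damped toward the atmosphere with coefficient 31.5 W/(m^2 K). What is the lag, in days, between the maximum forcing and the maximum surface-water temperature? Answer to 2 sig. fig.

Areal heat capacity C = 8.42×10^7 J/(m^2 K) (given).
ω = 2π / 3.15×10^7 s = 1.99×10^-7 s⁻¹.
Phase lag φ = arctan(Cω/λ) = arctan(16.8/31.5) = 0.489 rad.
Time lag = φ / ω = 0.489 / 1.99×10^-7 = 2.46×10^6 s = 28.4 days.

28 days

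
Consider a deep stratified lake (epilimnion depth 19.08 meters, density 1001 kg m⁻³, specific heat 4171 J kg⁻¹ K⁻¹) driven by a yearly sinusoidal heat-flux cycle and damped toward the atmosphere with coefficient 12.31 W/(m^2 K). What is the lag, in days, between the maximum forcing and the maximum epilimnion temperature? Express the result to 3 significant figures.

52.9 days

Areal heat capacity C = ρ c_p D = 1001 × 4171 × 19.08 = 7.97×10^7 J/(m²·K).
ω = 2π / 3.15×10^7 s = 1.99×10^-7 s⁻¹.
Phase lag φ = arctan(Cω/λ) = arctan(15.9/12.31) = 0.911 rad.
Time lag = φ / ω = 0.911 / 1.99×10^-7 = 4.57×10^6 s = 52.9 days.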